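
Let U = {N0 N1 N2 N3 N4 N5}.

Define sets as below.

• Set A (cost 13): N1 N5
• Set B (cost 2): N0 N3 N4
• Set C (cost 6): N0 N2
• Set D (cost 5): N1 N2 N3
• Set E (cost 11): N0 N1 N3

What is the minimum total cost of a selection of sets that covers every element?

A, B, D together cover every element (A ∪ B ∪ D = {N0, N1, N2, N3, N4, N5}); total cost 13 + 2 + 5 = 20.
No covering selection has total cost below 20.

20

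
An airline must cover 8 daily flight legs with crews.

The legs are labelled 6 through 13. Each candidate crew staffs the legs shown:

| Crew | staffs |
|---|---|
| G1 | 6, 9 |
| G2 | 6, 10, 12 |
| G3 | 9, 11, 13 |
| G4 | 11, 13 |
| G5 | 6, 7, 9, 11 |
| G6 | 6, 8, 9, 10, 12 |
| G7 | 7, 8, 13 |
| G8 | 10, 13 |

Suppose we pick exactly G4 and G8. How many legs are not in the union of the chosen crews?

Union of G4, G8 = {10, 11, 13}.
Not covered: 6, 7, 8, 9, 12 — 5 legs.

5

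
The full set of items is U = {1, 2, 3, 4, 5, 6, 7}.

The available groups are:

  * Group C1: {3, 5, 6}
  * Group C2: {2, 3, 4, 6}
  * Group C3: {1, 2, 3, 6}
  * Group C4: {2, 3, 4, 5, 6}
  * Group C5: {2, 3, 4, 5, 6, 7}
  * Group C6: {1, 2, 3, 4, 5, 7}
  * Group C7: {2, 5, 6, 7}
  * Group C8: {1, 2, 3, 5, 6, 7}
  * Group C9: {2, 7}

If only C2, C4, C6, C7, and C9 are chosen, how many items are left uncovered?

0

Union of C2, C4, C6, C7, C9 = {1, 2, 3, 4, 5, 6, 7} — that's every item, so 0 are uncovered.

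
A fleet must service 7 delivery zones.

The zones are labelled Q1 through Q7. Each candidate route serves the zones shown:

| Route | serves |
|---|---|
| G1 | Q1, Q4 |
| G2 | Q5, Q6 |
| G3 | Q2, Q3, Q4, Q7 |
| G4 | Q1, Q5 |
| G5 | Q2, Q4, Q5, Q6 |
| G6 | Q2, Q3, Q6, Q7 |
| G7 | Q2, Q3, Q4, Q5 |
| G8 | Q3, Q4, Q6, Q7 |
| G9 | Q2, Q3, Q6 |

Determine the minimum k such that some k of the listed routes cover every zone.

G3 and G4 and G6 together: G3 ∪ G4 ∪ G6 = {Q1, Q2, Q3, Q4, Q5, Q6, Q7} — every zone is covered.
No 2 of the 9 routes cover everything (all 36 combinations miss at least one zone), so 3 is optimal.

3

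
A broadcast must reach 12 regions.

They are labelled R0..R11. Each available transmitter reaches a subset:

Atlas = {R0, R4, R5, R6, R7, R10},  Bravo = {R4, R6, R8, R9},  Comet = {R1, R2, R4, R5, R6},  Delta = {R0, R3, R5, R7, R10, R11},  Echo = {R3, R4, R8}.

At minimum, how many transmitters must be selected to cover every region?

3

Bravo and Comet and Delta together: Bravo ∪ Comet ∪ Delta = {R0, R1, R2, R3, R4, R5, R6, R7, R8, R9, R10, R11} — every region is covered.
Only Comet contains R1, so Comet is forced; the remaining 7 regions need at least 2 more transmitters (each remaining transmitter adds at most 5) — so at least 3 transmitters are needed, and 3 is optimal.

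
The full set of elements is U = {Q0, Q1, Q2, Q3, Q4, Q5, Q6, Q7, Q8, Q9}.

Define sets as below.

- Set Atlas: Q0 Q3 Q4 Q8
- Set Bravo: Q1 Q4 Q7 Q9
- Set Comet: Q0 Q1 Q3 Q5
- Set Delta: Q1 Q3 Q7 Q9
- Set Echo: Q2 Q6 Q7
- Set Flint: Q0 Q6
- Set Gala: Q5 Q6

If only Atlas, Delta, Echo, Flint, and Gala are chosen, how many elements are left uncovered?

Union of Atlas, Delta, Echo, Flint, Gala = {Q0, Q1, Q2, Q3, Q4, Q5, Q6, Q7, Q8, Q9} — that's every element, so 0 are uncovered.

0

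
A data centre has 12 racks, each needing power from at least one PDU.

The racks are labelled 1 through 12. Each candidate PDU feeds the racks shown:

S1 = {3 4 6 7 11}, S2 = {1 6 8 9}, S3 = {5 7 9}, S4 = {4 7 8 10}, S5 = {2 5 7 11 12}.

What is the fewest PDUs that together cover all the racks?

4

Take {S1, S2, S4, S5}. Their union is {1, 2, 3, 4, 5, 6, 7, 8, 9, 10, 11, 12}, which is all 12 racks.
Only S1 contains 3, so S1 is forced; the remaining 7 racks need at least 3 more PDUs (each remaining PDU adds at most 3) — so at least 4 PDUs are needed, and 4 is optimal.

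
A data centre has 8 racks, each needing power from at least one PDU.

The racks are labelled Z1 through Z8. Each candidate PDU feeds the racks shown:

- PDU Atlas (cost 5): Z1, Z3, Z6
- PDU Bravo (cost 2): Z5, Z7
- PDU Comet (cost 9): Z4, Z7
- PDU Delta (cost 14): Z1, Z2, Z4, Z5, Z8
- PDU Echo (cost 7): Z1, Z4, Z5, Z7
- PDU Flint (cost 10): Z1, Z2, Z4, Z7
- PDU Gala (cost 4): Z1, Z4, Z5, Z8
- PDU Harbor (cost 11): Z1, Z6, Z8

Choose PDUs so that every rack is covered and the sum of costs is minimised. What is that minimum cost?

19

Atlas, Flint, Gala together cover every rack (Atlas ∪ Flint ∪ Gala = {Z1, Z2, Z3, Z4, Z5, Z6, Z7, Z8}); total cost 5 + 10 + 4 = 19.
The greedy pick Bravo, Gala, Atlas, Flint costs 21; no covering selection beats 19.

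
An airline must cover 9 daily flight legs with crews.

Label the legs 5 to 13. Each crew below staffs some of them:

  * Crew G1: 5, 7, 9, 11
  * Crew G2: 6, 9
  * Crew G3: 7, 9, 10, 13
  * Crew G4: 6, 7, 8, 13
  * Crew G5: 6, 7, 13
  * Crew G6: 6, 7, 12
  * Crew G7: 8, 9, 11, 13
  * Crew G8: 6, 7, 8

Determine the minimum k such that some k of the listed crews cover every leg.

G1 and G3 and G4 and G6 together: G1 ∪ G3 ∪ G4 ∪ G6 = {5, 6, 7, 8, 9, 10, 11, 12, 13} — every leg is covered.
Only G3 contains 10, so G3 is forced; the remaining 5 legs need at least 3 more crews (each remaining crew adds at most 2) — so at least 4 crews are needed, and 4 is optimal.

4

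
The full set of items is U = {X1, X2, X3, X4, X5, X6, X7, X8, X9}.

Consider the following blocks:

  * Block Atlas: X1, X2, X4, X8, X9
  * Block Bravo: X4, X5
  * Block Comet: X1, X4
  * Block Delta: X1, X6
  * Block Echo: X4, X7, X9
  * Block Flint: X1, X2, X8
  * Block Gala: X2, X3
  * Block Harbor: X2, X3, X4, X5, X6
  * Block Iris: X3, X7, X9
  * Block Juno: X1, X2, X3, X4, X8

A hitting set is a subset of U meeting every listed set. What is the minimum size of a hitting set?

The 3 items {X1, X3, X4} hit every block.
The blocks Delta, Echo, Gala are pairwise disjoint, so any hitting set needs a separate item for each — at least 3. Hence 3 is optimal.

3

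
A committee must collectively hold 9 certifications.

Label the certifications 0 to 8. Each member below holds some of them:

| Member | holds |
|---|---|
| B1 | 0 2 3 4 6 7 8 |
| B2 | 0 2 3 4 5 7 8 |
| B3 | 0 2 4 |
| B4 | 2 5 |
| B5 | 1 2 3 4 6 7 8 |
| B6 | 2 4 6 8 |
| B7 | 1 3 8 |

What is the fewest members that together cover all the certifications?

2

B2 and B5 together: B2 ∪ B5 = {0, 1, 2, 3, 4, 5, 6, 7, 8} — every certification is covered.
No single member has all 9 certifications (the largest, B1, has 7), so 2 is optimal.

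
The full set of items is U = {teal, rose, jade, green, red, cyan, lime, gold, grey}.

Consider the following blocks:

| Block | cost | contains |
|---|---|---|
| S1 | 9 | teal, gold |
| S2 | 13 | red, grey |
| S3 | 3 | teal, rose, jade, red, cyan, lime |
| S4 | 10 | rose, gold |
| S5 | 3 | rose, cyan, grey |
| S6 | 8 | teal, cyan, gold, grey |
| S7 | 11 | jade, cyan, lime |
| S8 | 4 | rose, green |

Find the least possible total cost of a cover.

S3, S6, S8 together cover every item (S3 ∪ S6 ∪ S8 = {teal, rose, jade, green, red, cyan, lime, gold, grey}); total cost 3 + 8 + 4 = 15.
The greedy pick S3, S5, S8, S6 costs 18; no covering selection beats 15.

15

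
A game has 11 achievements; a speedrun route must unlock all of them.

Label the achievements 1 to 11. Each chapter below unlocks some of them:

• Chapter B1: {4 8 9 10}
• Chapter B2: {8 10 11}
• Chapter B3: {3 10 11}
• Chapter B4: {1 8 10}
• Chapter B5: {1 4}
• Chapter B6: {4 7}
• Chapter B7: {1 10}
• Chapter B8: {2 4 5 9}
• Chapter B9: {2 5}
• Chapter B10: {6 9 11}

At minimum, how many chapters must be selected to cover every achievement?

Take {B3, B4, B6, B8, B10}. Their union is {1, 2, 3, 4, 5, 6, 7, 8, 9, 10, 11}, which is all 11 achievements.
No 4 of the 10 chapters cover everything (all 210 combinations miss at least one achievement), so 5 is optimal.

5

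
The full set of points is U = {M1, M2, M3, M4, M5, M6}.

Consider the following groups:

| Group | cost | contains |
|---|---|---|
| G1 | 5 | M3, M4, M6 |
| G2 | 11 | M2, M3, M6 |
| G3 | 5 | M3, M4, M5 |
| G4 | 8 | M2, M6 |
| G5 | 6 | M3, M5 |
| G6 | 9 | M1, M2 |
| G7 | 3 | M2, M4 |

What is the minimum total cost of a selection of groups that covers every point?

19

G1, G3, G6 together cover every point (G1 ∪ G3 ∪ G6 = {M1, M2, M3, M4, M5, M6}); total cost 5 + 5 + 9 = 19.
The greedy pick G7, G1, G3, G6 costs 22; no covering selection beats 19.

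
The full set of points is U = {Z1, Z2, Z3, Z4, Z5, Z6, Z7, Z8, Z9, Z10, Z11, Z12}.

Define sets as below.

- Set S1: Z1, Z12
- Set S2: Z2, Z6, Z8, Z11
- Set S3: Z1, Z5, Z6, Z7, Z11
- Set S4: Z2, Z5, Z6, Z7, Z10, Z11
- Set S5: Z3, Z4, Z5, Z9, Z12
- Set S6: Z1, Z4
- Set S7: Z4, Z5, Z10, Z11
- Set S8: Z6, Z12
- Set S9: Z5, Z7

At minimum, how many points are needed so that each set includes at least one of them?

Take H = {Z1, Z5, Z6}. Each listed set contains at least one of these, so H is a hitting set of size 3.
The sets S2, S6, S9 are pairwise disjoint, so any hitting set needs a separate point for each — at least 3. Hence 3 is optimal.

3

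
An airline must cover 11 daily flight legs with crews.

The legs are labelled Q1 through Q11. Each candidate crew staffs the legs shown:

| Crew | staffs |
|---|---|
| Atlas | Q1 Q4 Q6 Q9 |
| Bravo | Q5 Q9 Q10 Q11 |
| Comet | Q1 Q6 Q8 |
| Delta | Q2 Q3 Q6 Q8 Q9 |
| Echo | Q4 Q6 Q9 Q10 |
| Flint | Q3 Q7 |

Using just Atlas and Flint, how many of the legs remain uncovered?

5

Union of Atlas, Flint = {Q1, Q3, Q4, Q6, Q7, Q9}.
Not covered: Q2, Q5, Q8, Q10, Q11 — 5 legs.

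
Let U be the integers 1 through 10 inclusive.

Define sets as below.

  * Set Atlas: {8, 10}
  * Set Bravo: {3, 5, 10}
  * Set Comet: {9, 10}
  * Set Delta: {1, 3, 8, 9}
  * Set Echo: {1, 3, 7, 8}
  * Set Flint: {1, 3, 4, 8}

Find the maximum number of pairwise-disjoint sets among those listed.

2

Comet, Echo are pairwise disjoint (Comet={9,10}; Echo={1,3,7,8}).
Every remaining set overlaps one of these, and no 3 of the listed sets are pairwise disjoint, so 2 is the maximum.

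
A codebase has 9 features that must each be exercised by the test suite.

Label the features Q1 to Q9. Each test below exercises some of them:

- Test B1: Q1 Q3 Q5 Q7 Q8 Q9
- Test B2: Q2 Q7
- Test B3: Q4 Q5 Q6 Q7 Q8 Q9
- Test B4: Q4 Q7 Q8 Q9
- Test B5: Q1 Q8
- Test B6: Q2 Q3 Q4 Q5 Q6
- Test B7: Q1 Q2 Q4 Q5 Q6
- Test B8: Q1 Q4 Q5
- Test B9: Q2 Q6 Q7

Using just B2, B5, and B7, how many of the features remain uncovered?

2

Union of B2, B5, B7 = {Q1, Q2, Q4, Q5, Q6, Q7, Q8}.
Not covered: Q3, Q9 — 2 features.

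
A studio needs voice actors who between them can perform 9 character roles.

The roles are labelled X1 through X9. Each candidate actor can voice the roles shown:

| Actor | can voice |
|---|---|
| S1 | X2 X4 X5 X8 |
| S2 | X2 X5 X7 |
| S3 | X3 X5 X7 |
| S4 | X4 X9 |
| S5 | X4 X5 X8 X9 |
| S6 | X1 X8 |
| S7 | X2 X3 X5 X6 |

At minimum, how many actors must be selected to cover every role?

S2 and S5 and S6 and S7 together: S2 ∪ S5 ∪ S6 ∪ S7 = {X1, X2, X3, X4, X5, X6, X7, X8, X9} — every role is covered.
No 3 of the 7 actors cover everything (all 35 combinations miss at least one role), so 4 is optimal.

4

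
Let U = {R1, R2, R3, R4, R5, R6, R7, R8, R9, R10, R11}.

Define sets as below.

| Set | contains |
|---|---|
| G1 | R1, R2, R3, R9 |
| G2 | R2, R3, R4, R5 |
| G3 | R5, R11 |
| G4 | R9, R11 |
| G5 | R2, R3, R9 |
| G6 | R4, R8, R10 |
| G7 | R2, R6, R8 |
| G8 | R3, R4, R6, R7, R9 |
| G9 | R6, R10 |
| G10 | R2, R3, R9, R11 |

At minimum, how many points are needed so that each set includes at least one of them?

Take H = {R3, R8, R10, R11}. Each listed set contains at least one of these, so H is a hitting set of size 4.
No choice of 3 points meets every set, so 4 is the minimum.

4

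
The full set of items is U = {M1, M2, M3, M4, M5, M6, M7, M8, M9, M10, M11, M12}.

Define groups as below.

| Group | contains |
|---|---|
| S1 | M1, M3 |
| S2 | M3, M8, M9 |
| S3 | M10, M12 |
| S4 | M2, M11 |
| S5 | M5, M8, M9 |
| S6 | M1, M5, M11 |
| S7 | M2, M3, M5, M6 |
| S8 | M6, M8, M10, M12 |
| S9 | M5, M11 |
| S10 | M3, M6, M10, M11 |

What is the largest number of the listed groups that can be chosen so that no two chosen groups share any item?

4

S1, S3, S4, S5 are pairwise disjoint (S1={M1,M3}; S3={M10,M12}; S4={M2,M11}; S5={M5,M8,M9}).
Every remaining group overlaps one of these, and no 5 of the listed groups are pairwise disjoint, so 4 is the maximum.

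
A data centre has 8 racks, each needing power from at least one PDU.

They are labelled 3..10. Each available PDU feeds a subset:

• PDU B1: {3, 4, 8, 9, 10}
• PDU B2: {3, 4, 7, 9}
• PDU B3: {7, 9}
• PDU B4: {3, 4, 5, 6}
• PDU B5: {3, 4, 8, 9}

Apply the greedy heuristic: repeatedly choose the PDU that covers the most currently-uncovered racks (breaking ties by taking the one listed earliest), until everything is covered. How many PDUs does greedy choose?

3

Greedy: pick B1 (covers 5 new) → pick B4 (covers 2 new) → pick B2 (covers 1 new). Total picks: 3.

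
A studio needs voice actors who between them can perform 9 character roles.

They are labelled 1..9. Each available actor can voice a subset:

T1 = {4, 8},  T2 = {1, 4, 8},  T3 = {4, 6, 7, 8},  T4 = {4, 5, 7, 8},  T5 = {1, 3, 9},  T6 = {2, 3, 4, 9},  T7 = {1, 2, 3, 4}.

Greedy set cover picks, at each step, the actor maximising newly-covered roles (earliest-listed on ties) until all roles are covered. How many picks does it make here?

Greedy: pick T3 (covers 4 new) → pick T5 (covers 3 new) → pick T4 (covers 1 new) → pick T6 (covers 1 new). Total picks: 4.

4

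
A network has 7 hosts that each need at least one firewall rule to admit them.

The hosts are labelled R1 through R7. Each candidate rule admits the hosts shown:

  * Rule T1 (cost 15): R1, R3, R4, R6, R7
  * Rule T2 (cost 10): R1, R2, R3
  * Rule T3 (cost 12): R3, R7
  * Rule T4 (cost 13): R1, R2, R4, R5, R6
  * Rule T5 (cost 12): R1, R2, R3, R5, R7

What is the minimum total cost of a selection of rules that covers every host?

T3, T4 together cover every host (T3 ∪ T4 = {R1, R2, R3, R4, R5, R6, R7}); total cost 12 + 13 = 25.
No covering selection has total cost below 25.

25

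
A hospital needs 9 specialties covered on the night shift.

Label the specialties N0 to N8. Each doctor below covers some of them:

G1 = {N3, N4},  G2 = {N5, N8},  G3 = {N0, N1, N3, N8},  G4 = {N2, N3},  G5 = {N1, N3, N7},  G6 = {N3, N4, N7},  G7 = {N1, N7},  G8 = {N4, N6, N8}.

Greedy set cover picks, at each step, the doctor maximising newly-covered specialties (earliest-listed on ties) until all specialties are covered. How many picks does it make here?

5

Greedy: pick G3 (covers 4 new) → pick G6 (covers 2 new) → pick G2 (covers 1 new) → pick G4 (covers 1 new) → pick G8 (covers 1 new). Total picks: 5.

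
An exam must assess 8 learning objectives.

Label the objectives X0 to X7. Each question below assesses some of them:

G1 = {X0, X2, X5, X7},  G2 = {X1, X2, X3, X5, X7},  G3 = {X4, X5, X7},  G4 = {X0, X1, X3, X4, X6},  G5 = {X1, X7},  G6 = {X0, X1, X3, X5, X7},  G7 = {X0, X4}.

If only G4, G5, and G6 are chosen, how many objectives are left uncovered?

1

Union of G4, G5, G6 = {X0, X1, X3, X4, X5, X6, X7}.
Not covered: X2 — 1 objective.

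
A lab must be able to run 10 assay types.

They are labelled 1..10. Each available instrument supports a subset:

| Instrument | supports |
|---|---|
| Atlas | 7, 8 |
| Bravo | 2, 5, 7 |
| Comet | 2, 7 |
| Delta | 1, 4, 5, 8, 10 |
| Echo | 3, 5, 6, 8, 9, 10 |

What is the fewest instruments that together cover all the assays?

Bravo and Delta and Echo together: Bravo ∪ Delta ∪ Echo = {1, 2, 3, 4, 5, 6, 7, 8, 9, 10} — every assay is covered.
Only Delta contains 1, so Delta is forced; the remaining 5 assays need at least 2 more instruments (each remaining instrument adds at most 3) — so at least 3 instruments are needed, and 3 is optimal.

3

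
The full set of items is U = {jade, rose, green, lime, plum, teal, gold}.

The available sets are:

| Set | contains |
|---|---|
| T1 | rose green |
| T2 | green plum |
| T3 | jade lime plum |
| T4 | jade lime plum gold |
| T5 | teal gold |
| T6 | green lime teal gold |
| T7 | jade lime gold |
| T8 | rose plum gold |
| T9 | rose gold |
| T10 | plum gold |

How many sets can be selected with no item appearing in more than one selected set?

3

T1, T3, T5 are pairwise disjoint (T1={rose,green}; T3={jade,lime,plum}; T5={teal,gold}).
Every remaining set overlaps one of these, and no 4 of the listed sets are pairwise disjoint, so 3 is the maximum.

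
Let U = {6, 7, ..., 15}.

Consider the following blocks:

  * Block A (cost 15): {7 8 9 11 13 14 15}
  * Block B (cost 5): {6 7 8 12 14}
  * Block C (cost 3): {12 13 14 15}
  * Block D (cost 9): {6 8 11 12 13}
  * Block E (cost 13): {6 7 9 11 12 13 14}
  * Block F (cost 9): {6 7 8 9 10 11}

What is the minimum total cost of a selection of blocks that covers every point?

C, F together cover every point (C ∪ F = {6, 7, 8, 9, 10, 11, 12, 13, 14, 15}); total cost 3 + 9 = 12.
No covering selection has total cost below 12.

12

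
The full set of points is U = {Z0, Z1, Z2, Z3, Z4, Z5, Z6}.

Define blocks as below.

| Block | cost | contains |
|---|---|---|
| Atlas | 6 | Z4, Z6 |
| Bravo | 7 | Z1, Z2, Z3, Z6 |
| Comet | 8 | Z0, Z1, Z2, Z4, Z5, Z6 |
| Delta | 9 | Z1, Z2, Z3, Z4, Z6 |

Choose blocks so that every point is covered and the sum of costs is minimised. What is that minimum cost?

15

Bravo, Comet together cover every point (Bravo ∪ Comet = {Z0, Z1, Z2, Z3, Z4, Z5, Z6}); total cost 7 + 8 = 15.
No covering selection has total cost below 15.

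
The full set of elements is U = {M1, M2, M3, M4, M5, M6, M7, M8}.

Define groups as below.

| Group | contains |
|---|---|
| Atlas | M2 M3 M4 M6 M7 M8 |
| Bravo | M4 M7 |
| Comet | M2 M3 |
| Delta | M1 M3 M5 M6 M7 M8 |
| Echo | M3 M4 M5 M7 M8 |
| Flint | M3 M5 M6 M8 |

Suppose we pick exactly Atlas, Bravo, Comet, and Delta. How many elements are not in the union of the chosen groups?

Union of Atlas, Bravo, Comet, Delta = {M1, M2, M3, M4, M5, M6, M7, M8} — that's every element, so 0 are uncovered.

0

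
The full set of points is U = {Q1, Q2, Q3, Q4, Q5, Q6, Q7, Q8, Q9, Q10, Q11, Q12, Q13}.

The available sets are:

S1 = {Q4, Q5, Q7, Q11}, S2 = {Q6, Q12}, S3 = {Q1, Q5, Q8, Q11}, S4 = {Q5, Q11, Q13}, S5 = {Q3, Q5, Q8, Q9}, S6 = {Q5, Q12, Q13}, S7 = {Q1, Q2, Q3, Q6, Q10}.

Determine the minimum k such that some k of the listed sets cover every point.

4

Take {S1, S5, S6, S7}. Their union is {Q1, Q2, Q3, Q4, Q5, Q6, Q7, Q8, Q9, Q10, Q11, Q12, Q13}, which is all 13 points.
Only S5 contains Q9, so S5 is forced; the remaining 9 points need at least 3 more sets (each remaining set adds at most 4) — so at least 4 sets are needed, and 4 is optimal.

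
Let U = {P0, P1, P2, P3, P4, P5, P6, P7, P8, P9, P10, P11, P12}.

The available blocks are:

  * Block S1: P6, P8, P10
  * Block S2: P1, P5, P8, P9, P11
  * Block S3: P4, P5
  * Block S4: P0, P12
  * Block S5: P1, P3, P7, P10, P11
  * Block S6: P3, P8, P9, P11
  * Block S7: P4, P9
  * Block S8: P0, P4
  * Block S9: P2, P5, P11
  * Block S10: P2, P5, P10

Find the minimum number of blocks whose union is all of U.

5

S1 and S4 and S5 and S7 and S9 together: S1 ∪ S4 ∪ S5 ∪ S7 ∪ S9 = {P0, P1, P2, P3, P4, P5, P6, P7, P8, P9, P10, P11, P12} — every element is covered.
No 4 of the 10 blocks cover everything (all 210 combinations miss at least one element), so 5 is optimal.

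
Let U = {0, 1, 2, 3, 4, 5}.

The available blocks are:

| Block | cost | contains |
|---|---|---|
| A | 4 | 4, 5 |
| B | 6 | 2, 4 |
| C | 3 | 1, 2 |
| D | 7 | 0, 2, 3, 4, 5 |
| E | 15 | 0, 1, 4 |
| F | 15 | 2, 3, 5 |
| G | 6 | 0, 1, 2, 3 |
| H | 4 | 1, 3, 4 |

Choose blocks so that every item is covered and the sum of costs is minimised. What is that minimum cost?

A, G together cover every item (A ∪ G = {0, 1, 2, 3, 4, 5}); total cost 4 + 6 = 10.
The greedy pick H, D costs 11; no covering selection beats 10.

10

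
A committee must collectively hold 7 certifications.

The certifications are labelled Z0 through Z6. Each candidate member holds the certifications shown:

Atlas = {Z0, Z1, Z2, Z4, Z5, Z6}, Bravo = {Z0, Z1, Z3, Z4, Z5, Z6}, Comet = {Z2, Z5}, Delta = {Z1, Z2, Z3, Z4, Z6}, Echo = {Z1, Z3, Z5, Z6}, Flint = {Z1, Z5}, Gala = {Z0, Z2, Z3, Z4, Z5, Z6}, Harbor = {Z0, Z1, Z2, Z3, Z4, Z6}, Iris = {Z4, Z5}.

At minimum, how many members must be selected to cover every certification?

Take {Atlas, Bravo}. Their union is {Z0, Z1, Z2, Z3, Z4, Z5, Z6}, which is all 7 certifications.
No single member has all 7 certifications (the largest, Atlas, has 6), so 2 is optimal.

2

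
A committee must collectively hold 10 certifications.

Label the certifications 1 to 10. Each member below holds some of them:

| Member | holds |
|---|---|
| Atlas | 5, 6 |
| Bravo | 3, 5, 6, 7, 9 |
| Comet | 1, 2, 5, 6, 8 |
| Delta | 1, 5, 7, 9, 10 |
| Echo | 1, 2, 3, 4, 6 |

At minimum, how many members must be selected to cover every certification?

3

Take {Comet, Delta, Echo}. Their union is {1, 2, 3, 4, 5, 6, 7, 8, 9, 10}, which is all 10 certifications.
Only Echo contains 4, so Echo is forced; the remaining 5 certifications need at least 2 more members (each remaining member adds at most 4) — so at least 3 members are needed, and 3 is optimal.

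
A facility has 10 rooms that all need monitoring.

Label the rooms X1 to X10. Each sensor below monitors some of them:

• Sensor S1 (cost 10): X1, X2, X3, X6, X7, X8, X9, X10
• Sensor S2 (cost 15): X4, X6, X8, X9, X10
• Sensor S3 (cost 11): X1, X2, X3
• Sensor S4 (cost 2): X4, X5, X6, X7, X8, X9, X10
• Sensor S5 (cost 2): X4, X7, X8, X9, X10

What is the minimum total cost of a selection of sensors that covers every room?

12

S1, S4 together cover every room (S1 ∪ S4 = {X1, X2, X3, X4, X5, X6, X7, X8, X9, X10}); total cost 10 + 2 = 12.
No covering selection has total cost below 12.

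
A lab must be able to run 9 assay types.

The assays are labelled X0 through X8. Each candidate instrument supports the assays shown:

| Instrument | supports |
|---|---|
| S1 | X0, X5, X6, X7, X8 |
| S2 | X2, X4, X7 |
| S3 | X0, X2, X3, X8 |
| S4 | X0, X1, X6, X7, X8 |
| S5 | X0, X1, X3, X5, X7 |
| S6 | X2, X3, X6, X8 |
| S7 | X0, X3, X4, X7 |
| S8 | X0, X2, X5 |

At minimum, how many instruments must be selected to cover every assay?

Take {S2, S4, S5}. Their union is {X0, X1, X2, X3, X4, X5, X6, X7, X8}, which is all 9 assays.
No 2 of the 8 instruments cover everything (all 28 combinations miss at least one assay), so 3 is optimal.

3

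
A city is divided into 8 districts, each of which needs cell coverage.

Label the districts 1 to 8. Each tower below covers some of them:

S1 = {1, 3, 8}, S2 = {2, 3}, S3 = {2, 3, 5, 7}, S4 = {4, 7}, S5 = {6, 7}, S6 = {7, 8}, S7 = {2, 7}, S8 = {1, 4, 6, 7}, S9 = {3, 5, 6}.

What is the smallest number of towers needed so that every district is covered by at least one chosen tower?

3

S3 and S6 and S8 together: S3 ∪ S6 ∪ S8 = {1, 2, 3, 4, 5, 6, 7, 8} — every district is covered.
No 2 of the 9 towers cover everything (all 36 combinations miss at least one district), so 3 is optimal.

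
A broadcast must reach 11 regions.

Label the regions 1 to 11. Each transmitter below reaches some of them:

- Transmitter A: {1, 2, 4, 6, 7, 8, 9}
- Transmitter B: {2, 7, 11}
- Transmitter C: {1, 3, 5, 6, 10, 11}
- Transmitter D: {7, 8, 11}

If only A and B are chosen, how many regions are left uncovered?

Union of A, B = {1, 2, 4, 6, 7, 8, 9, 11}.
Not covered: 3, 5, 10 — 3 regions.

3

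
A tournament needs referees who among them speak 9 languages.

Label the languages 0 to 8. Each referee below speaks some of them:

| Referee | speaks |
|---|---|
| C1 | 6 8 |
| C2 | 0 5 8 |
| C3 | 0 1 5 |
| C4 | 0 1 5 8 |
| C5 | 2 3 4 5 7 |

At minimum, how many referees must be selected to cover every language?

Take {C1, C4, C5}. Their union is {0, 1, 2, 3, 4, 5, 6, 7, 8}, which is all 9 languages.
Only C5 contains 2, so C5 is forced; the remaining 4 languages need at least 2 more referees (each remaining referee adds at most 3) — so at least 3 referees are needed, and 3 is optimal.

3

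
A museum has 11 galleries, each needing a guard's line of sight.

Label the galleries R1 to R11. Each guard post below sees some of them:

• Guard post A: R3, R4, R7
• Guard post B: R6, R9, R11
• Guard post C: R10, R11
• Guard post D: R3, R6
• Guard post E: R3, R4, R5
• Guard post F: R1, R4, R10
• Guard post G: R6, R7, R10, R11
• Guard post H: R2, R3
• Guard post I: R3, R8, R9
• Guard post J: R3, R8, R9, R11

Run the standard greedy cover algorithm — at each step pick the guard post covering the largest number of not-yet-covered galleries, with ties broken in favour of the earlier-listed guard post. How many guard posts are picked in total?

Greedy: pick G (covers 4 new) → pick E (covers 3 new) → pick I (covers 2 new) → pick F (covers 1 new) → pick H (covers 1 new). Total picks: 5.

5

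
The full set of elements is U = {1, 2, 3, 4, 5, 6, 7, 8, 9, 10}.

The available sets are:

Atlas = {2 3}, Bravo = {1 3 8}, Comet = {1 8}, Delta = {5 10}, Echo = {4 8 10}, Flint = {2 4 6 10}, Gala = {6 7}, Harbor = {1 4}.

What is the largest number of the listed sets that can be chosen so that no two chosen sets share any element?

4

Atlas, Delta, Gala, Harbor are pairwise disjoint (Atlas={2,3}; Delta={5,10}; Gala={6,7}; Harbor={1,4}).
Every remaining set overlaps one of these, and no 5 of the listed sets are pairwise disjoint, so 4 is the maximum.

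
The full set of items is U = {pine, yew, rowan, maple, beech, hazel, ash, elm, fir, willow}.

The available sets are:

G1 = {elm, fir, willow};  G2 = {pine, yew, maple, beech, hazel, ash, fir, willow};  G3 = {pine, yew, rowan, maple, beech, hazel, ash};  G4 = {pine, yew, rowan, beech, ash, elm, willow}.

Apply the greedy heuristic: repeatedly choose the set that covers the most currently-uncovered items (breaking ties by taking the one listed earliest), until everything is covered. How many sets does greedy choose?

Greedy: pick G2 (covers 8 new) → pick G4 (covers 2 new). Total picks: 2.

2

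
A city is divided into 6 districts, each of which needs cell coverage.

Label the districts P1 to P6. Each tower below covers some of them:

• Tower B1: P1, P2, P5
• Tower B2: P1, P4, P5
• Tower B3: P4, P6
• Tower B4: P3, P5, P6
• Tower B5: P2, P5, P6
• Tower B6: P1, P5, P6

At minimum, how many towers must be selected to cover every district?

3

B1 and B2 and B4 together: B1 ∪ B2 ∪ B4 = {P1, P2, P3, P4, P5, P6} — every district is covered.
Only B4 contains P3, so B4 is forced; the remaining 3 districts need at least 2 more towers (each remaining tower adds at most 2) — so at least 3 towers are needed, and 3 is optimal.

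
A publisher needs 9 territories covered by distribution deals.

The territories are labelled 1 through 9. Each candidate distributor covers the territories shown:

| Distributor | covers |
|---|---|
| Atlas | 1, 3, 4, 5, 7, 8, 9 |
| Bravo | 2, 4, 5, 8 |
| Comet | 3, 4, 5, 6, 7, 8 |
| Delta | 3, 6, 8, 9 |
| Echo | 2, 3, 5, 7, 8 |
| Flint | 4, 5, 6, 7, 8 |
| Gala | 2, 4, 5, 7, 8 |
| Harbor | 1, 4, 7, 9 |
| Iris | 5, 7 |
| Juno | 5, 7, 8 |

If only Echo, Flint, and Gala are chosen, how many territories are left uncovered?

Union of Echo, Flint, Gala = {2, 3, 4, 5, 6, 7, 8}.
Not covered: 1, 9 — 2 territories.

2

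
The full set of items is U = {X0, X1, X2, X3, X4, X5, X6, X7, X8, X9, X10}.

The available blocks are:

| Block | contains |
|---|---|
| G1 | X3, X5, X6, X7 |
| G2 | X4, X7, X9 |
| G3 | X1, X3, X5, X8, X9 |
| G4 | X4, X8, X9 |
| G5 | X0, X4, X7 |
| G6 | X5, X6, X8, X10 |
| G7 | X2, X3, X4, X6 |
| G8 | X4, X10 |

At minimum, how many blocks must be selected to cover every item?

4

G3 and G5 and G6 and G7 together: G3 ∪ G5 ∪ G6 ∪ G7 = {X0, X1, X2, X3, X4, X5, X6, X7, X8, X9, X10} — every item is covered.
No 3 of the 8 blocks cover everything (all 56 combinations miss at least one item), so 4 is optimal.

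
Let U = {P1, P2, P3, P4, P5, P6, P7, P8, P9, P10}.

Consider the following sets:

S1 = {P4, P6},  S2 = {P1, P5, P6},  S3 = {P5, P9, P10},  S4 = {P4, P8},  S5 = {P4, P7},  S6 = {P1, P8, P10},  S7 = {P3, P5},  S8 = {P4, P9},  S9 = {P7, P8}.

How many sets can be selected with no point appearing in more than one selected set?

3

S6, S7, S8 are pairwise disjoint (S6={P1,P8,P10}; S7={P3,P5}; S8={P4,P9}).
Every remaining set overlaps one of these, and no 4 of the listed sets are pairwise disjoint, so 3 is the maximum.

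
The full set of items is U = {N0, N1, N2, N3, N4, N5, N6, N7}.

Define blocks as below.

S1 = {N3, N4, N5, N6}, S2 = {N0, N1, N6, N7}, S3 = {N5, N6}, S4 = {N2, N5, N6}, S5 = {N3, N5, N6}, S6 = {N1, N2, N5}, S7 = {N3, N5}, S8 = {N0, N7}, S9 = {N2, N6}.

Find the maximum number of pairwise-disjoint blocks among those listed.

S7, S8, S9 are pairwise disjoint (S7={N3,N5}; S8={N0,N7}; S9={N2,N6}).
Every remaining block overlaps one of these, and no 4 of the listed blocks are pairwise disjoint, so 3 is the maximum.

3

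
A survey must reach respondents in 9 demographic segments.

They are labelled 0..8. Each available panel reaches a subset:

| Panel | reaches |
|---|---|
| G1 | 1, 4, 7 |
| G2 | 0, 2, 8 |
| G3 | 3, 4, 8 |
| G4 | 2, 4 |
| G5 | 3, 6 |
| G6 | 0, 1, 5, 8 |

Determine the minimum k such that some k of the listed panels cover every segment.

4

Take {G1, G4, G5, G6}. Their union is {0, 1, 2, 3, 4, 5, 6, 7, 8}, which is all 9 segments.
Only G6 contains 5, so G6 is forced; the remaining 5 segments need at least 3 more panels (each remaining panel adds at most 2) — so at least 4 panels are needed, and 4 is optimal.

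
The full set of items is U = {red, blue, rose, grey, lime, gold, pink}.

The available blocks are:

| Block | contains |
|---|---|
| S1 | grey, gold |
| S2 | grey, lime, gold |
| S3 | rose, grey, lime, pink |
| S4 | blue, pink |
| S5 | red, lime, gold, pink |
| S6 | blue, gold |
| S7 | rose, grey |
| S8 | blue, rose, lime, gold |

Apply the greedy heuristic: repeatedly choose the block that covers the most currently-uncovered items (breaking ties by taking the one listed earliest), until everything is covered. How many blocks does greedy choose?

Greedy: pick S3 (covers 4 new) → pick S5 (covers 2 new) → pick S4 (covers 1 new). Total picks: 3.

3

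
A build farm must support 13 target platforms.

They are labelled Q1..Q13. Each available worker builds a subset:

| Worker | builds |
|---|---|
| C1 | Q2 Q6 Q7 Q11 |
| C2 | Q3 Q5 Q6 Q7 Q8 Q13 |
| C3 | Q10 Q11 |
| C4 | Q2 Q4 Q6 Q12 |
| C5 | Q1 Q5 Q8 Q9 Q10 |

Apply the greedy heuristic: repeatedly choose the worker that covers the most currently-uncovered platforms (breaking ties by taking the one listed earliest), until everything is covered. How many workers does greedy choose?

4

Greedy: pick C2 (covers 6 new) → pick C4 (covers 3 new) → pick C5 (covers 3 new) → pick C1 (covers 1 new). Total picks: 4.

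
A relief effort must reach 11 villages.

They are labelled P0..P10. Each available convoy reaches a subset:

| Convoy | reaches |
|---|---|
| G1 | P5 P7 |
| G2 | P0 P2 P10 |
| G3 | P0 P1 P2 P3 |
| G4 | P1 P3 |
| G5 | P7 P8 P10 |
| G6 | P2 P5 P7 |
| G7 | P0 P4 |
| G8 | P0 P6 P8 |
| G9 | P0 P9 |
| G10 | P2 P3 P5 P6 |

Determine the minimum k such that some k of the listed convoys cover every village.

5

Take {G4, G5, G7, G9, G10}. Their union is {P0, P1, P2, P3, P4, P5, P6, P7, P8, P9, P10}, which is all 11 villages.
No 4 of the 10 convoys cover everything (all 210 combinations miss at least one village), so 5 is optimal.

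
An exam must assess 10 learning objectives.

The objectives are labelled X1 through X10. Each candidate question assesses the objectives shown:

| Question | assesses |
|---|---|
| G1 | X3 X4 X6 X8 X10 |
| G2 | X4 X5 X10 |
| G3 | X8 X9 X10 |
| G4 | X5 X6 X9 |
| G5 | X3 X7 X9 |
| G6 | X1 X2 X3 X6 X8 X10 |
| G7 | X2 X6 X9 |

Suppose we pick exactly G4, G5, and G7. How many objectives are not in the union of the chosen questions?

Union of G4, G5, G7 = {X2, X3, X5, X6, X7, X9}.
Not covered: X1, X4, X8, X10 — 4 objectives.

4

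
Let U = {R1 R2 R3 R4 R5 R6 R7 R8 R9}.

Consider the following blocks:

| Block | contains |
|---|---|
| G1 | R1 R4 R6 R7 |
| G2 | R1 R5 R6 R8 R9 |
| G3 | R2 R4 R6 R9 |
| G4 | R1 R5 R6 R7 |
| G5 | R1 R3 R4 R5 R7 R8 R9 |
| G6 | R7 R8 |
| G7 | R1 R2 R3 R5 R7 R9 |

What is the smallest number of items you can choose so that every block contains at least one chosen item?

2

Take H = {R7, R9}. Each listed block contains at least one of these, so H is a hitting set of size 2.
The blocks G3, G6 are pairwise disjoint, so any hitting set needs a separate item for each — at least 2. Hence 2 is optimal.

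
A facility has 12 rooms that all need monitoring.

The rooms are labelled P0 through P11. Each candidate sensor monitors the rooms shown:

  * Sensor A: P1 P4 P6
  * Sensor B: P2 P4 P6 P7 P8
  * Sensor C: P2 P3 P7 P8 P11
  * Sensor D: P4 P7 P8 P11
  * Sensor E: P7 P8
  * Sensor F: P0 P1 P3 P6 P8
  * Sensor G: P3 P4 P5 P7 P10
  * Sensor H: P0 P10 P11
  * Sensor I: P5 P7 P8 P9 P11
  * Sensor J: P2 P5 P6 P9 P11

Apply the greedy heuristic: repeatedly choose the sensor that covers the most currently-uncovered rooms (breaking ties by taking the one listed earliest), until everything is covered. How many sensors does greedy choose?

4

Greedy: pick B (covers 5 new) → pick F (covers 3 new) → pick I (covers 3 new) → pick G (covers 1 new). Total picks: 4.
(The true minimum cover uses only 3 sensors, so greedy is not optimal here.)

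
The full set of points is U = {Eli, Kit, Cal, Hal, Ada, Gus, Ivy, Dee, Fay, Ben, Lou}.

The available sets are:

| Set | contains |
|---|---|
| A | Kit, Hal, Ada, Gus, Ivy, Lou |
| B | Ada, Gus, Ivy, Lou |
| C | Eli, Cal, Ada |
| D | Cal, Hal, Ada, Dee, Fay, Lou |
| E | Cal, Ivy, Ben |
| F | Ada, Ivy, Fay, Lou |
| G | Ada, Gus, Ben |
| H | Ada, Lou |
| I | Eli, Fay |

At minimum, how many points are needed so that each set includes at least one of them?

3

Take T = {Eli, Cal, Ada}. Each listed set contains at least one of these, so T is a hitting set of size 3.
The sets E, H, I are pairwise disjoint, so any hitting set needs a separate point for each — at least 3. Hence 3 is optimal.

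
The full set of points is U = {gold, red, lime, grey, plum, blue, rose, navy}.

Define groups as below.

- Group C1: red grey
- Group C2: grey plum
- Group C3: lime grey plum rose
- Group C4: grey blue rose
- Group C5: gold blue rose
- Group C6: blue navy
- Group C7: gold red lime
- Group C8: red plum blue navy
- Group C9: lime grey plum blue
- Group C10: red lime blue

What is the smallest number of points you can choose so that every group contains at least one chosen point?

3

The 3 points {red, plum, blue} hit every group.
The groups C2, C6, C7 are pairwise disjoint, so any hitting set needs a separate point for each — at least 3. Hence 3 is optimal.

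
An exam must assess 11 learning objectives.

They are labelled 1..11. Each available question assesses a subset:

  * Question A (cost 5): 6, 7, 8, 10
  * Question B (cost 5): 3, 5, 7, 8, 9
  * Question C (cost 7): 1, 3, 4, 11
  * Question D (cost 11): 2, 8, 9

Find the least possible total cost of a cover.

A, B, C, D together cover every objective (A ∪ B ∪ C ∪ D = {1, 2, 3, 4, 5, 6, 7, 8, 9, 10, 11}); total cost 5 + 5 + 7 + 11 = 28.
No covering selection has total cost below 28.

28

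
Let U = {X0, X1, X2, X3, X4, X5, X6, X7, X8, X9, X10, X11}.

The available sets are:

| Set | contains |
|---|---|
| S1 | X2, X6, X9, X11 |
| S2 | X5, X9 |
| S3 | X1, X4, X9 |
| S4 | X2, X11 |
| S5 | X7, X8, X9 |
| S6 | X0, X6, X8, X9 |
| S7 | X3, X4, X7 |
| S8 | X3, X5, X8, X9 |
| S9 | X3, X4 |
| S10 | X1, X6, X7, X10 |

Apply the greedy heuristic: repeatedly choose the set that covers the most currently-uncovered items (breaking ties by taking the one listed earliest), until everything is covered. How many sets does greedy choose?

5

Greedy: pick S1 (covers 4 new) → pick S7 (covers 3 new) → pick S6 (covers 2 new) → pick S10 (covers 2 new) → pick S2 (covers 1 new). Total picks: 5.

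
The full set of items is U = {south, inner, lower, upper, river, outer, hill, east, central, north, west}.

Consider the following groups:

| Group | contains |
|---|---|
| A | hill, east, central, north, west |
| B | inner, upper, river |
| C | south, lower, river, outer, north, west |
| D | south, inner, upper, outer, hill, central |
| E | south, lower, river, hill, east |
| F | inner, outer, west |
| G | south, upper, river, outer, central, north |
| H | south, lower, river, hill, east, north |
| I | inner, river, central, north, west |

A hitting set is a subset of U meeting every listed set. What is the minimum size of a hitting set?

3

T = {inner, river, west} meets every group (each contains at least one member of T), and |T| = 3.
No choice of 2 items meets every group, so 3 is the minimum.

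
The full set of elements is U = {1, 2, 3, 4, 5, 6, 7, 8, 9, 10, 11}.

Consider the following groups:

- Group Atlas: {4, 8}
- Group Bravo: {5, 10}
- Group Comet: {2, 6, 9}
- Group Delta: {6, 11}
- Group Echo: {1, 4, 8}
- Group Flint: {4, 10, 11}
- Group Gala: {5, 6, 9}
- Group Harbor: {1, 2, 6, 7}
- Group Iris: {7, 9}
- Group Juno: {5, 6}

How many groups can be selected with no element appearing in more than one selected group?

4

Atlas, Bravo, Delta, Iris are pairwise disjoint (Atlas={4,8}; Bravo={5,10}; Delta={6,11}; Iris={7,9}).
Every remaining group overlaps one of these, and no 5 of the listed groups are pairwise disjoint, so 4 is the maximum.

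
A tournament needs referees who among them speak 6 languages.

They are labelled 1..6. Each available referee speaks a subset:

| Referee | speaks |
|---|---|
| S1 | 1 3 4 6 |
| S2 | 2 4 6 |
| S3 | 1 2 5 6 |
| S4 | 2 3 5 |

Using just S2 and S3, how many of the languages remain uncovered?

Union of S2, S3 = {1, 2, 4, 5, 6}.
Not covered: 3 — 1 language.

1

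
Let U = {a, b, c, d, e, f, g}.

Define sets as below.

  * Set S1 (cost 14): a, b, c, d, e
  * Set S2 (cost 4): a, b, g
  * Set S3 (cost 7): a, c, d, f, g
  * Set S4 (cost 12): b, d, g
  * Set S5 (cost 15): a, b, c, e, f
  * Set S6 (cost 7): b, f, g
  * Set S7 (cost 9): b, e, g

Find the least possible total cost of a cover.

S3, S7 together cover every element (S3 ∪ S7 = {a, b, c, d, e, f, g}); total cost 7 + 9 = 16.
The greedy pick S2, S3, S7 costs 20; no covering selection beats 16.

16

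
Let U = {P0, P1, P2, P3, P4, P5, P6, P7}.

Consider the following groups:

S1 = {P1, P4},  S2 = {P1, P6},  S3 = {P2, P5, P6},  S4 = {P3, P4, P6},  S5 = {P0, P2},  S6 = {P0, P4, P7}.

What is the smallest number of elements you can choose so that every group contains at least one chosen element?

Take H = {P0, P1, P6}. Each listed group contains at least one of these, so H is a hitting set of size 3.
No choice of 2 elements meets every group, so 3 is the minimum.

3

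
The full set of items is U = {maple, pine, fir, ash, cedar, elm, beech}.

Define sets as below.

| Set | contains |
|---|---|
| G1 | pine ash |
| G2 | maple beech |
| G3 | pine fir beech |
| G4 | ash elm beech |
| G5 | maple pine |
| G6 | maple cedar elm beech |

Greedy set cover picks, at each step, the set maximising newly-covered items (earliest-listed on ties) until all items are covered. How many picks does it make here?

Greedy: pick G6 (covers 4 new) → pick G1 (covers 2 new) → pick G3 (covers 1 new). Total picks: 3.

3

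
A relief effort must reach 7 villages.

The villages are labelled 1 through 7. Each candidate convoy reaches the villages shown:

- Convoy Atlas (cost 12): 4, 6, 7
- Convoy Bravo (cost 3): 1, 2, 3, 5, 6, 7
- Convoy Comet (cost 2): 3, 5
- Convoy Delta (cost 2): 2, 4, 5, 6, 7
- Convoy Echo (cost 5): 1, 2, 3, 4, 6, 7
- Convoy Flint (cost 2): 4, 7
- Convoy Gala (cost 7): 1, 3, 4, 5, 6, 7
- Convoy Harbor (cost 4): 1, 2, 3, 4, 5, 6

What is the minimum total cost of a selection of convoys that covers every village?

5

Bravo, Flint together cover every village (Bravo ∪ Flint = {1, 2, 3, 4, 5, 6, 7}); total cost 3 + 2 = 5.
No covering selection has total cost below 5.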